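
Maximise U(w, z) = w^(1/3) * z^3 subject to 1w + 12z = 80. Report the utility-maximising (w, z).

w* = 8, z* = 6

MU_w = 1/3·w^(-2/3)·z^3 and MU_z = 3·w^(1/3)·z^2.
MRS = MU_w/MU_z = (1/9)·z/w.
Tangency: set MRS = p_w/p_z = 1/12.
So (1/9)·z/w = 1/12, i.e. z = 0.75·w.
Substitute into the budget 1·w + 12·z = 80: 10·w = 80, so w* = 8.
Then z* = 0.75·8 = 6.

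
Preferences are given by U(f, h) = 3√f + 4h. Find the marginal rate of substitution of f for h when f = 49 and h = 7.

MRS = 3/56

MU_f = 3/(2√f), MU_h = 4.
MRS = 3/(2√f) ÷ 4.
At (49, 7): MRS = 3/56.
So at (49, 7) the consumer would give up 3/56 units of h for one more unit of f.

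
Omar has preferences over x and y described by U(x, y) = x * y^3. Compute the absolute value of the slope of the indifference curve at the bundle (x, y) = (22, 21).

MU_x = y^3 and MU_y = 3·x·y^2.
MRS = MU_x/MU_y = (1/3)·y/x.
At (22, 21): MRS = 7/22.
The indifference curve has slope −7/22 at this bundle.

MRS = 7/22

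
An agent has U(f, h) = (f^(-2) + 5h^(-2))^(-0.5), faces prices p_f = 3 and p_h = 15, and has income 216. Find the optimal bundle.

f* = 12, h* = 12

For CES with ρ = -2, MRS = (1/5)·(h/f)^3.
Tangency: set MRS = p_f/p_h = 3/15 = 0.2.
So (h/f)^3 = 1; taking the cube root, h/f = 1, i.e. h = f.
Substitute into the budget 3·f + 15·h = 216: 18·f = 216, so f* = 12 and h* = 12.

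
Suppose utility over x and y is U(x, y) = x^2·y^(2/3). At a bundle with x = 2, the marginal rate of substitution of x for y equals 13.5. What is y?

y = 9

MU_x = 2·x·y^(2/3) and MU_y = 2/3·x^2·y^(-1/3).
MRS = MU_x/MU_y = (3)·y/x.
Substitute x = 2: MRS = y/(2/3). Setting y/(2/3) = 13.5 gives y = 13.5·(2/3) = 9.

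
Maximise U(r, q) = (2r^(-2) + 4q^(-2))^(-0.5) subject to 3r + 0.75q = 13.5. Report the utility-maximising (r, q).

For CES with ρ = -2, MRS = (2/4)·(q/r)^3.
Tangency: set MRS = p_r/p_q = 3/0.75 = 4.
So (q/r)^3 = 8; taking the cube root, q/r = 2, i.e. q = 2·r.
Substitute into the budget 3·r + 0.75·q = 13.5: 4.5·r = 13.5, so r* = 3 and q* = 2·3 = 6.

r* = 3, q* = 6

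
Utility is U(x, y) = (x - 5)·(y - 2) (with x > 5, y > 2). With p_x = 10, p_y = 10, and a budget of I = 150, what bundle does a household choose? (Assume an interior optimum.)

MU_x = (y−2), MU_y = (x−5).
MRS = (y−2)/(x−5).
Tangency: set MRS = p_x/p_y = 10/10 = 1.
So (y − 2)/(x − 5) = 1, i.e. (y − 2) = (x − 5).
Rewrite the budget in excess-of-subsistence terms: 10·(x − 5) + 10·(y − 2) = 150 − 10·5 − 10·2 = 80.
Substituting, 20·(x − 5) = 80, so x − 5 = 4 and x* = 9.
Then y − 2 = 4, so y* = 6.

x* = 9, y* = 6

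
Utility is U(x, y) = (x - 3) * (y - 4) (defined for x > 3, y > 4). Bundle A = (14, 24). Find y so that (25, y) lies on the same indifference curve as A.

U(14, 24) = 220.
Set U(25, y) = 220 and solve.
With x = 25: (25 − 3) = 22, so (y − 4) = 220/22 = 10.
So y = 4 + 10 = 14.
Check: U(25, 14) = 220.

y = 14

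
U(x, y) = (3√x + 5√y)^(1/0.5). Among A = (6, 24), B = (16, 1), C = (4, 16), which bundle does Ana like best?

Evaluate utility at each bundle:
U(A) = 1014.000.
U(B) = 289.000.
U(C) = 676.000.
Highest utility is A, so A ≻ C ≻ B.

Bundle A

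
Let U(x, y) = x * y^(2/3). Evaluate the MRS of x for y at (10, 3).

MU_x = y^(2/3) and MU_y = 2/3·x·y^(-1/3).
MRS = MU_x/MU_y = (1.5)·y/x.
At (10, 3): MRS = 0.45.
So at (10, 3) the consumer would give up 0.45 units of y for one more unit of x.

MRS = 0.45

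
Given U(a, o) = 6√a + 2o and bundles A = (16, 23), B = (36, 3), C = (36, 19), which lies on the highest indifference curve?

Bundle C

Evaluate utility at each bundle:
U(A) = 70.000.
U(B) = 42.000.
U(C) = 74.000.
Highest utility is C, so C ≻ A ≻ B.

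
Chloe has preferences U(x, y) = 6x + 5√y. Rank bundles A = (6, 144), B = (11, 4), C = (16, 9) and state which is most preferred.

Evaluate utility at each bundle:
U(A) = 96.000.
U(B) = 76.000.
U(C) = 111.000.
Highest utility is C, so C ≻ A ≻ B.

Bundle C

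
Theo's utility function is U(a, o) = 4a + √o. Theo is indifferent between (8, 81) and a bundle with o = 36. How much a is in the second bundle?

U(8, 81) = 41.
Set U(a, 36) = 41 and solve.
With o = 36: √36 = 6, so 4a = 41 − 6 = 35 and a = 8.75.
Check: U(8.75, 36) = 41.

a = 8.75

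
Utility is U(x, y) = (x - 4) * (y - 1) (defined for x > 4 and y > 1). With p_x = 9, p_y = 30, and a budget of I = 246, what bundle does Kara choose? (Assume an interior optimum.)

x* = 14, y* = 4

MU_x = (y−1), MU_y = (x−4).
MRS = (y−1)/(x−4).
Tangency: set MRS = p_x/p_y = 9/30 = 0.3.
So (y − 1)/(x − 4) = 0.3, i.e. (y − 1) = 0.3·(x − 4).
Rewrite the budget in excess-of-subsistence terms: 9·(x − 4) + 30·(y − 1) = 246 − 9·4 − 30·1 = 180.
Substituting, 18·(x − 4) = 180, so x − 4 = 10 and x* = 14.
Then y − 1 = 0.3·10 = 3, so y* = 4.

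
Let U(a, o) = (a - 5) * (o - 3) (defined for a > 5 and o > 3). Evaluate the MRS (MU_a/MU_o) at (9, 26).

MU_a = (o−3), MU_o = (a−5).
MRS = (o−3)/(a−5).
At (9, 26): MRS = 5.75.
The indifference curve has slope −5.75 at this bundle.

MRS = 5.75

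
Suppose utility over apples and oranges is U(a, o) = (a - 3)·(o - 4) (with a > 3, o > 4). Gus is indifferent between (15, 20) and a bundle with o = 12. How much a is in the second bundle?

U(15, 20) = 192.
Set U(a, 12) = 192 and solve.
With o = 12: (12 − 4) = 8, so (a − 3) = 192/8 = 24.
So a = 3 + 24 = 27.
Check: U(27, 12) = 192.

a = 27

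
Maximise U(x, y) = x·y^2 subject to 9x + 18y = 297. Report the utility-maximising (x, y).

MU_x = y^2 and MU_y = 2·x·y.
MRS = MU_x/MU_y = (1/2)·y/x.
Tangency: set MRS = p_x/p_y = 9/18 = 0.5.
So (1/2)·y/x = 0.5, i.e. y = x.
Substitute into the budget 9·x + 18·y = 297: 27·x = 297, so x* = 11.
Then y* = 11.

x* = 11, y* = 11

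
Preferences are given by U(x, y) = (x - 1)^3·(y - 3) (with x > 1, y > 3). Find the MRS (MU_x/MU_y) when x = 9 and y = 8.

MRS = 1.875

MU_x = 3·(x−1)^2·(y−3), MU_y = (x−1)^3.
MRS = (3/1)·(y−3)/(x−1).
At (9, 8): MRS = 1.875.
That is, one extra unit of x is worth 1.875 units of y at the margin.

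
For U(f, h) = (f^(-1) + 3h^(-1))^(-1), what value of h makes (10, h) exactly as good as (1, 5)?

U depends on (f, h) only through S = f^(-1) + 3h^(-1), so equal utility means equal S. At (1, 5): S = 1.6.
With f = 10: 10^(-1) = 0.1, so 3h^(-1) = 1.6 − 0.1 = 1.5, i.e. h^(-1) = 0.5.
Hence h = 1/0.5 = 2.
Check: U(10, 2) = 0.625.

h = 2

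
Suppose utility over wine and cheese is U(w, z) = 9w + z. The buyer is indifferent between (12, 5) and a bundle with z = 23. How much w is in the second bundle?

U(12, 5) = 113.
Set U(w, 23) = 113 and solve.
9w + 23 = 113 ⇒ 9w = 90 ⇒ w = 10.
Check: U(10, 23) = 113.

w = 10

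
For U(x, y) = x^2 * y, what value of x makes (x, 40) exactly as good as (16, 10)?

x = 8

U(16, 10) = 2560.
Set U(x, 40) = 2560 and solve.
With y = 40: x^2 = 2560/40 = 64; taking the square root, x = 8.
Check: U(8, 40) = 2560.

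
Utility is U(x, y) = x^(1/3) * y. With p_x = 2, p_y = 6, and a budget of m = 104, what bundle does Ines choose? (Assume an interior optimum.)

MU_x = 1/3·x^(-2/3)·y and MU_y = x^(1/3).
MRS = MU_x/MU_y = (1/3)·y/x.
Tangency: set MRS = p_x/p_y = 2/6 = 1/3.
So (1/3)·y/x = 1/3, i.e. y = x.
Substitute into the budget 2·x + 6·y = 104: 8·x = 104, so x* = 13.
Then y* = 13.

x* = 13, y* = 13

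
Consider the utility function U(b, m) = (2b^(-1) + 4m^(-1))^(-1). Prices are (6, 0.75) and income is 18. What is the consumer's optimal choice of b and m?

b* = 2, m* = 8

For CES with ρ = -1, MRS = (2/4)·(m/b)^2.
Tangency: set MRS = p_b/p_m = 6/0.75 = 8.
So (m/b)^2 = 16; taking the square root, m/b = 4, i.e. m = 4·b.
Substitute into the budget 6·b + 0.75·m = 18: 9·b = 18, so b* = 2 and m* = 4·2 = 8.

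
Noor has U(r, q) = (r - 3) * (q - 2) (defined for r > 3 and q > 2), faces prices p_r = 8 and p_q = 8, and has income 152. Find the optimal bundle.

MU_r = (q−2), MU_q = (r−3).
MRS = (q−2)/(r−3).
Tangency: set MRS = p_r/p_q = 8/8 = 1.
So (q − 2)/(r − 3) = 1, i.e. (q − 2) = (r − 3).
Rewrite the budget in excess-of-subsistence terms: 8·(r − 3) + 8·(q − 2) = 152 − 8·3 − 8·2 = 112.
Substituting, 16·(r − 3) = 112, so r − 3 = 7 and r* = 10.
Then q − 2 = 7, so q* = 9.

r* = 10, q* = 9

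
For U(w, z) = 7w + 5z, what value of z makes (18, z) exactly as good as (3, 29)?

z = 8

U(3, 29) = 166.
Set U(18, z) = 166 and solve.
7·18 + 5z = 166 ⇒ 5z = 40 ⇒ z = 8.
Check: U(18, 8) = 166.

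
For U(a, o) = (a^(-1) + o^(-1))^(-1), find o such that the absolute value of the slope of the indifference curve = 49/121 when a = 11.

For CES with ρ = -1, MRS = (o/a)^2.
Setting (o/11)^2 = 49/121 gives o/11 = 7/11 and o = 7.

o = 7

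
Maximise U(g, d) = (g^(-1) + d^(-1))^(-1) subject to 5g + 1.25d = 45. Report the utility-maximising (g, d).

g* = 6, d* = 12

For CES with ρ = -1, MRS = (d/g)^2.
Tangency: set MRS = p_g/p_d = 5/1.25 = 4.
So (d/g)^2 = 4; taking the square root, d/g = 2, i.e. d = 2·g.
Substitute into the budget 5·g + 1.25·d = 45: 7.5·g = 45, so g* = 6 and d* = 2·6 = 12.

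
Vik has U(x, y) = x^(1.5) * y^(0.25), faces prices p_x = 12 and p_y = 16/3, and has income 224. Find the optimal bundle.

x* = 16, y* = 6

MU_x = 1.5·√x·y^(0.25) and MU_y = 0.25·x^(1.5)·y^(-0.75).
MRS = MU_x/MU_y = (6)·y/x.
Tangency: set MRS = p_x/p_y = 12/(16/3) = 2.25.
So (6)·y/x = 2.25, i.e. y = 0.375·x.
Substitute into the budget 12·x + (16/3)·y = 224: 14·x = 224, so x* = 16.
Then y* = 0.375·16 = 6.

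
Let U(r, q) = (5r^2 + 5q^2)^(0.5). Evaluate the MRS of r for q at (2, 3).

For CES with ρ = 2, MRS = (q/r)^(-1).
At (2, 3): MRS = 2/3.
That is, one extra unit of r is worth 2/3 units of q at the margin.

MRS = 2/3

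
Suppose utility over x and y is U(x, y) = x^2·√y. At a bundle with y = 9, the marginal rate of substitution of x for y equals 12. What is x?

MU_x = 2·x·√y and MU_y = 0.5·x^2·y^(-0.5).
MRS = MU_x/MU_y = (4)·y/x.
Substitute y = 9: MRS = 36/x. Setting 36/x = 12 gives x = 36/12 = 3.

x = 3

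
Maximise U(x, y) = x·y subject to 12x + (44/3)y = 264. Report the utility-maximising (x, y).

MU_x = y and MU_y = x.
MRS = MU_x/MU_y = y/x.
Tangency: set MRS = p_x/p_y = 12/(44/3) = 9/11.
So y/x = 9/11, i.e. y = (9/11)·x.
Substitute into the budget 12·x + (44/3)·y = 264: 24·x = 264, so x* = 11.
Then y* = (9/11)·11 = 9.

x* = 11, y* = 9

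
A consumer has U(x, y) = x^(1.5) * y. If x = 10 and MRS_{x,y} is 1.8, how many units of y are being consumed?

MU_x = 1.5·√x·y and MU_y = x^(1.5).
MRS = MU_x/MU_y = (1.5)·y/x.
Substitute x = 10: MRS = y/(20/3). Setting y/(20/3) = 1.8 gives y = 1.8·(20/3) = 12.

y = 12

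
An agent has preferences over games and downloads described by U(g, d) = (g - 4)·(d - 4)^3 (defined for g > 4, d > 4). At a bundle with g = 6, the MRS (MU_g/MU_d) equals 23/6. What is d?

d = 27

MU_g = (d−4)^3, MU_d = 3·(g−4)·(d−4)^2.
MRS = (1/3)·(d−4)/(g−4).
Substitute g = 6: MRS = (d − 4)/6. Setting this equal to 23/6 gives d − 4 = (23/6)·6 = 23, so d = 27.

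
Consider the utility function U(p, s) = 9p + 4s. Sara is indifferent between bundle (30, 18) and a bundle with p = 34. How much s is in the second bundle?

s = 9

U(30, 18) = 342.
Set U(34, s) = 342 and solve.
9·34 + 4s = 342 ⇒ 4s = 36 ⇒ s = 9.
Check: U(34, 9) = 342.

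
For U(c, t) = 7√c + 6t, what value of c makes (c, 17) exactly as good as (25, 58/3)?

c = 49

U(25, 58/3) = 151.
Set U(c, 17) = 151 and solve.
With t = 17: 7√c = 151 − 6·17 = 49, so √c = 7 and c = 49.
Check: U(49, 17) = 151.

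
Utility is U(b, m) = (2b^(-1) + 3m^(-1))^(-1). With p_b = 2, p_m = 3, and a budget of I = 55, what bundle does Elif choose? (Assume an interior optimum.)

b* = 11, m* = 11

For CES with ρ = -1, MRS = (2/3)·(m/b)^2.
Tangency: set MRS = p_b/p_m = 2/3.
So (m/b)^2 = 1; taking the square root, m/b = 1, i.e. m = b.
Substitute into the budget 2·b + 3·m = 55: 5·b = 55, so b* = 11 and m* = 11.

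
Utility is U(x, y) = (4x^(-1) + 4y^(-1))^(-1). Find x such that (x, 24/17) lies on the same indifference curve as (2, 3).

x = 8

U depends on (x, y) only through S = 4x^(-1) + 4y^(-1), so equal utility means equal S. At (2, 3): S = 10/3.
With y = 24/17: 4·(24/17)^(-1) = 17/6, so 4x^(-1) = 10/3 − 17/6 = 0.5, i.e. x^(-1) = 0.125.
Hence x = 1/0.125 = 8.
Check: U(8, 24/17) = 0.3.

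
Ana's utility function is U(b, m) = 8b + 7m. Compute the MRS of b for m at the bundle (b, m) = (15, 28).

MRS = 8/7

MU_b = 8, MU_m = 7, so MRS = 8/7 at every bundle.
At (15, 28): MRS = 8/7.
That is, one extra unit of b is worth 8/7 units of m at the margin.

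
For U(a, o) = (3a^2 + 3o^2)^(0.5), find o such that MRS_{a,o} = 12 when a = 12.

For CES with ρ = 2, MRS = (o/a)^(-1).
Setting (o/12)^(-1) = 12 gives o/12 = 1/12 and o = 1.

o = 1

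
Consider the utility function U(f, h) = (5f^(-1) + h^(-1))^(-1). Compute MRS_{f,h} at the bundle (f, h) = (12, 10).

MRS = 125/36

For CES with ρ = -1, MRS = (5/1)·(h/f)^2.
At (12, 10): MRS = 125/36.
The indifference curve has slope −125/36 at this bundle.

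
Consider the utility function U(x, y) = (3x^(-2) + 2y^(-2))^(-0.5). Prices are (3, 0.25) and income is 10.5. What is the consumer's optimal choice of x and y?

x* = 3, y* = 6

For CES with ρ = -2, MRS = (3/2)·(y/x)^3.
Tangency: set MRS = p_x/p_y = 3/0.25 = 12.
So (y/x)^3 = 8; taking the cube root, y/x = 2, i.e. y = 2·x.
Substitute into the budget 3·x + 0.25·y = 10.5: 3.5·x = 10.5, so x* = 3 and y* = 2·3 = 6.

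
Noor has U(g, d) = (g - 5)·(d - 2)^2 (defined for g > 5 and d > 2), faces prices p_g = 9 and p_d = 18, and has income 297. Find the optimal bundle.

g* = 13, d* = 10

MU_g = (d−2)^2, MU_d = 2·(g−5)·(d−2).
MRS = (1/2)·(d−2)/(g−5).
Tangency: set MRS = p_g/p_d = 9/18 = 0.5.
So (1/2)·(d − 2)/(g − 5) = 0.5, i.e. (d − 2) = (g − 5).
Rewrite the budget in excess-of-subsistence terms: 9·(g − 5) + 18·(d − 2) = 297 − 9·5 − 18·2 = 216.
Substituting, 27·(g − 5) = 216, so g − 5 = 8 and g* = 13.
Then d − 2 = 8, so d* = 10.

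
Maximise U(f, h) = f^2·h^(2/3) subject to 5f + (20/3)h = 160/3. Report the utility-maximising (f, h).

f* = 8, h* = 2

MU_f = 2·f·h^(2/3) and MU_h = 2/3·f^2·h^(-1/3).
MRS = MU_f/MU_h = (3)·h/f.
Tangency: set MRS = p_f/p_h = 5/(20/3) = 0.75.
So (3)·h/f = 0.75, i.e. h = 0.25·f.
Substitute into the budget 5·f + (20/3)·h = 160/3: (20/3)·f = 160/3, so f* = 8.
Then h* = 0.25·8 = 2.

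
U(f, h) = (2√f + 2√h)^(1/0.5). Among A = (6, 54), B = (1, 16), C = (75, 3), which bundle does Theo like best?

Evaluate utility at each bundle:
U(A) = 384.000.
U(B) = 100.000.
U(C) = 432.000.
Highest utility is C, so C ≻ A ≻ B.

Bundle C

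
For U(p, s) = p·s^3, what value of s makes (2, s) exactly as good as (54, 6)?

U(54, 6) = 11664.
Set U(2, s) = 11664 and solve.
With p = 2: s^3 = 11664/2 = 5832; taking the cube root, s = 18.
Check: U(2, 18) = 11664.

s = 18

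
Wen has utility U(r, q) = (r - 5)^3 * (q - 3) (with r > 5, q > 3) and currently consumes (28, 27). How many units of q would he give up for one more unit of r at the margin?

MU_r = 3·(r−5)^2·(q−3), MU_q = (r−5)^3.
MRS = (3/1)·(q−3)/(r−5).
At (28, 27): MRS = 72/23.
So at (28, 27) the consumer would give up 72/23 units of q for one more unit of r.

MRS = 72/23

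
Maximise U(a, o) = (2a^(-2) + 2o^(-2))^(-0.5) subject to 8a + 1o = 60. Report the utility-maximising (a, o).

For CES with ρ = -2, MRS = (o/a)^3.
Tangency: set MRS = p_a/p_o = 8/1 = 8.
So (o/a)^3 = 8; taking the cube root, o/a = 2, i.e. o = 2·a.
Substitute into the budget 8·a + 1·o = 60: 10·a = 60, so a* = 6 and o* = 2·6 = 12.

a* = 6, o* = 12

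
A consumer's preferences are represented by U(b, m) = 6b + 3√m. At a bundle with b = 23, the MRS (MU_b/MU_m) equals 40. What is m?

MU_b = 6, MU_m = 3/(2√m).
MRS = 6 ÷ (3/(2√m)).
MRS depends only on m: 4·√m = 40 ⇒ √m = 40/4 = 10 ⇒ m = 100.

m = 100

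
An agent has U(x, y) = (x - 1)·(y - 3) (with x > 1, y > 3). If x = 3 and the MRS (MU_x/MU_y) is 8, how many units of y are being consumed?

MU_x = (y−3), MU_y = (x−1).
MRS = (y−3)/(x−1).
Substitute x = 3: MRS = (y − 3)/2. Setting this equal to 8 gives y − 3 = 8·2 = 16, so y = 19.

y = 19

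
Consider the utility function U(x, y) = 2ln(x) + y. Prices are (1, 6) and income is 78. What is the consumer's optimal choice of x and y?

MU_x = 2/x, MU_y = 1.
MRS = 2/x ÷ 1.
Tangency: set MRS = p_x/p_y = 1/6.
MRS depends only on x: 2/x = 1/6 ⇒ x* = 2/(1/6) = 12.
From the budget, 6·y = 78 − 1·12 = 66, so y* = 11.

x* = 12, y* = 11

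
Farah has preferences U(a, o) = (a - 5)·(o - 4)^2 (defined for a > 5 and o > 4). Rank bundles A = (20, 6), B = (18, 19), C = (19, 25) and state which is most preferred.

Bundle C

Evaluate utility at each bundle:
U(A) = 60.
U(B) = 2925.
U(C) = 6174.
Highest utility is C, so C ≻ B ≻ A.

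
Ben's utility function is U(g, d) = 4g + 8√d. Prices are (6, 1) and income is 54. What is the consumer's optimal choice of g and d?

g* = 3, d* = 36

MU_g = 4, MU_d = 8/(2√d).
MRS = 4 ÷ (8/(2√d)).
Tangency: set MRS = p_g/p_d = 6/1 = 6.
MRS depends only on d: √d = 6 ⇒ √d = 6 ⇒ d* = 36.
From the budget, 6·g = 54 − 1·36 = 18, so g* = 3.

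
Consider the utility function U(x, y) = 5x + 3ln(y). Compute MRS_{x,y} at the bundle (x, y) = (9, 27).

MU_x = 5, MU_y = 3/y.
MRS = 5 ÷ (3/y).
At (9, 27): MRS = 45.
So at (9, 27) the consumer would give up 45 units of y for one more unit of x.

MRS = 45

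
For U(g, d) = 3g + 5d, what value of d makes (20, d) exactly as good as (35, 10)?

U(35, 10) = 155.
Set U(20, d) = 155 and solve.
3·20 + 5d = 155 ⇒ 5d = 95 ⇒ d = 19.
Check: U(20, 19) = 155.

d = 19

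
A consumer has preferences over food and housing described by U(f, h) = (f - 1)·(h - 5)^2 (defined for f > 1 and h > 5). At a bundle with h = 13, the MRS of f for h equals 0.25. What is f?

f = 17

MU_f = (h−5)^2, MU_h = 2·(f−1)·(h−5).
MRS = (1/2)·(h−5)/(f−1).
Substitute h = 13: MRS = 4/(f − 1). Setting this equal to 0.25 gives f − 1 = 4/0.25 = 16, so f = 17.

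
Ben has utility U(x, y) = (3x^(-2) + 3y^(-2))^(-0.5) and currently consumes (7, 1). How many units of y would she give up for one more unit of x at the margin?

MRS = 1/343

For CES with ρ = -2, MRS = (y/x)^3.
At (7, 1): MRS = 1/343.
So at (7, 1) the consumer would give up 1/343 units of y for one more unit of x.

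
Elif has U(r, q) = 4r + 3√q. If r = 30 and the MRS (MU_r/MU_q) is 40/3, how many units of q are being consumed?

MU_r = 4, MU_q = 3/(2√q).
MRS = 4 ÷ (3/(2√q)).
MRS depends only on q: (8/3)·√q = 40/3 ⇒ √q = (40/3)/(8/3) = 5 ⇒ q = 25.

q = 25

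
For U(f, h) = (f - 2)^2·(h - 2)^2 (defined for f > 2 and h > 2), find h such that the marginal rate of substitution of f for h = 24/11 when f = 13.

MU_f = 2·(f−2)·(h−2)^2, MU_h = 2·(f−2)^2·(h−2).
MRS = (h−2)/(f−2).
Substitute f = 13: MRS = (h − 2)/11. Setting this equal to 24/11 gives h − 2 = (24/11)·11 = 24, so h = 26.

h = 26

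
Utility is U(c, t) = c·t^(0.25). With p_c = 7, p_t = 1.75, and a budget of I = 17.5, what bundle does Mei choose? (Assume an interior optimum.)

c* = 2, t* = 2

MU_c = t^(0.25) and MU_t = 0.25·c·t^(-0.75).
MRS = MU_c/MU_t = (4)·t/c.
Tangency: set MRS = p_c/p_t = 7/1.75 = 4.
So (4)·t/c = 4, i.e. t = c.
Substitute into the budget 7·c + 1.75·t = 17.5: 8.75·c = 17.5, so c* = 2.
Then t* = 2.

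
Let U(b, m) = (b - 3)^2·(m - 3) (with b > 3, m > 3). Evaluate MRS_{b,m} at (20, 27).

MU_b = 2·(b−3)·(m−3), MU_m = (b−3)^2.
MRS = (2/1)·(m−3)/(b−3).
At (20, 27): MRS = 48/17.
So at (20, 27) the consumer would give up 48/17 units of m for one more unit of b.

MRS = 48/17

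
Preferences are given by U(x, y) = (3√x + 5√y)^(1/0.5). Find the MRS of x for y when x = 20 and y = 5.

MRS = 0.3

For CES with ρ = 0.5, MRS = (3/5)·√(y/x).
At (20, 5): MRS = 0.3.
The indifference curve has slope −0.3 at this bundle.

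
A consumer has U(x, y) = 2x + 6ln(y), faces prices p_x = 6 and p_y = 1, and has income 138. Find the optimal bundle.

MU_x = 2, MU_y = 6/y.
MRS = 2 ÷ (6/y).
Tangency: set MRS = p_x/p_y = 6/1 = 6.
MRS depends only on y: (1/3)·y = 6 ⇒ y* = 6/(1/3) = 18.
From the budget, 6·x = 138 − 1·18 = 120, so x* = 20.

x* = 20, y* = 18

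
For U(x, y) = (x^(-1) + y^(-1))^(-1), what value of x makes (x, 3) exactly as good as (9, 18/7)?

x = 6

U depends on (x, y) only through S = x^(-1) + y^(-1), so equal utility means equal S. At (9, 18/7): S = 0.5.
With y = 3: 3^(-1) = 1/3, so x^(-1) = 0.5 − 1/3 = 1/6.
Hence x = 1/(1/6) = 6.
Check: U(6, 3) = 2.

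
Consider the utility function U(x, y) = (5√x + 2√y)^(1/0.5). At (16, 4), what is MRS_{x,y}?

MRS = 1.25

For CES with ρ = 0.5, MRS = (5/2)·√(y/x).
At (16, 4): MRS = 1.25.
So at (16, 4) the consumer would give up 1.25 units of y for one more unit of x.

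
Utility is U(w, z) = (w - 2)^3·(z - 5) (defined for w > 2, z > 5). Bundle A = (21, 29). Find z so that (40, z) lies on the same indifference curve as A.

U(21, 29) = 164616.
Set U(40, z) = 164616 and solve.
With w = 40: (40 − 2)^3 = 54872, so (z − 5) = 164616/54872 = 3.
So z = 5 + 3 = 8.
Check: U(40, 8) = 164616.

z = 8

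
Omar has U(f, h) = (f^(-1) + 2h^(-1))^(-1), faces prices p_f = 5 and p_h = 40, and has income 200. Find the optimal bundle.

For CES with ρ = -1, MRS = (1/2)·(h/f)^2.
Tangency: set MRS = p_f/p_h = 5/40 = 0.125.
So (h/f)^2 = 0.25; taking the square root, h/f = 0.5, i.e. h = 0.5·f.
Substitute into the budget 5·f + 40·h = 200: 25·f = 200, so f* = 8 and h* = 0.5·8 = 4.

f* = 8, h* = 4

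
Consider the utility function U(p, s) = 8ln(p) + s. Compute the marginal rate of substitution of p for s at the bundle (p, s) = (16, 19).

MU_p = 8/p, MU_s = 1.
MRS = 8/p ÷ 1.
At (16, 19): MRS = 0.5.
The indifference curve has slope −0.5 at this bundle.

MRS = 0.5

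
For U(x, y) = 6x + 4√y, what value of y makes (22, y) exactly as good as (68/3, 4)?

U(68/3, 4) = 144.
Set U(22, y) = 144 and solve.
With x = 22: 4√y = 144 − 6·22 = 12, so √y = 3 and y = 9.
Check: U(22, 9) = 144.

y = 9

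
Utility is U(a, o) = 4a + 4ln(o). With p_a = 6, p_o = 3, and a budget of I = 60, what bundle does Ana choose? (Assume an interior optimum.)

MU_a = 4, MU_o = 4/o.
MRS = 4 ÷ (4/o).
Tangency: set MRS = p_a/p_o = 6/3 = 2.
MRS depends only on o: o = 2 ⇒ o* = 2.
From the budget, 6·a = 60 − 3·2 = 54, so a* = 9.

a* = 9, o* = 2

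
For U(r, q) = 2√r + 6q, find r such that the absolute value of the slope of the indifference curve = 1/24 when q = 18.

r = 16

MU_r = 2/(2√r), MU_q = 6.
MRS = 2/(2√r) ÷ 6.
MRS depends only on r: (1/6)/√r = 1/24 ⇒ √r = (1/6)/(1/24) = 4 ⇒ r = 16.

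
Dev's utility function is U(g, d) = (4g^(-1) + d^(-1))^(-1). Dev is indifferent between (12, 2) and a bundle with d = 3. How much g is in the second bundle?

g = 8

U depends on (g, d) only through S = 4g^(-1) + d^(-1), so equal utility means equal S. At (12, 2): S = 5/6.
With d = 3: 3^(-1) = 1/3, so 4g^(-1) = 5/6 − 1/3 = 0.5, i.e. g^(-1) = 0.125.
Hence g = 1/0.125 = 8.
Check: U(8, 3) = 1.2.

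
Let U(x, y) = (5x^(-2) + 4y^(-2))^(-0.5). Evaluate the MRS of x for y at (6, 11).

For CES with ρ = -2, MRS = (5/4)·(y/x)^3.
At (6, 11): MRS = 6655/864.
So at (6, 11) the consumer would give up 6655/864 units of y for one more unit of x.

MRS = 6655/864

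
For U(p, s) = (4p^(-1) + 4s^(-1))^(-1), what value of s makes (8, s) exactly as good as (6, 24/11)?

s = 2

U depends on (p, s) only through S = 4p^(-1) + 4s^(-1), so equal utility means equal S. At (6, 24/11): S = 2.5.
With p = 8: 4·8^(-1) = 0.5, so 4s^(-1) = 2.5 − 0.5 = 2, i.e. s^(-1) = 0.5.
Hence s = 1/0.5 = 2.
Check: U(8, 2) = 0.4.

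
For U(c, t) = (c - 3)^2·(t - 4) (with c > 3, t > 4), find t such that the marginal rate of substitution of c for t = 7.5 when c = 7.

MU_c = 2·(c−3)·(t−4), MU_t = (c−3)^2.
MRS = (2/1)·(t−4)/(c−3).
Substitute c = 7: MRS = (t − 4)/2. Setting this equal to 7.5 gives t − 4 = 7.5·2 = 15, so t = 19.

t = 19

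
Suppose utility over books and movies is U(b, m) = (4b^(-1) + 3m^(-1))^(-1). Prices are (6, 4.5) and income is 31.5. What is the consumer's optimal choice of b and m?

b* = 3, m* = 3

For CES with ρ = -1, MRS = (4/3)·(m/b)^2.
Tangency: set MRS = p_b/p_m = 6/4.5 = 4/3.
So (m/b)^2 = 1; taking the square root, m/b = 1, i.e. m = b.
Substitute into the budget 6·b + 4.5·m = 31.5: 10.5·b = 31.5, so b* = 3 and m* = 3.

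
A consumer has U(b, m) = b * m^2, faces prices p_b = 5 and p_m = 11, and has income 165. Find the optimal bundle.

b* = 11, m* = 10

MU_b = m^2 and MU_m = 2·b·m.
MRS = MU_b/MU_m = (1/2)·m/b.
Tangency: set MRS = p_b/p_m = 5/11.
So (1/2)·m/b = 5/11, i.e. m = (10/11)·b.
Substitute into the budget 5·b + 11·m = 165: 15·b = 165, so b* = 11.
Then m* = (10/11)·11 = 10.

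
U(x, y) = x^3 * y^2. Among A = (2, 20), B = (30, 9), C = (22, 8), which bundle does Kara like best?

Evaluate utility at each bundle:
U(A) = 3200.
U(B) = 2187000.
U(C) = 681472.
Highest utility is B, so B ≻ C ≻ A.

Bundle B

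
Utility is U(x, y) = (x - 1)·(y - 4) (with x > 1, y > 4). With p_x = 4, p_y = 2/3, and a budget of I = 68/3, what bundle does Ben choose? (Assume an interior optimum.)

MU_x = (y−4), MU_y = (x−1).
MRS = (y−4)/(x−1).
Tangency: set MRS = p_x/p_y = 4/(2/3) = 6.
So (y − 4)/(x − 1) = 6, i.e. (y − 4) = 6·(x − 1).
Rewrite the budget in excess-of-subsistence terms: 4·(x − 1) + (2/3)·(y − 4) = 68/3 − 4·1 − (2/3)·4 = 16.
Substituting, 8·(x − 1) = 16, so x − 1 = 2 and x* = 3.
Then y − 4 = 6·2 = 12, so y* = 16.

x* = 3, y* = 16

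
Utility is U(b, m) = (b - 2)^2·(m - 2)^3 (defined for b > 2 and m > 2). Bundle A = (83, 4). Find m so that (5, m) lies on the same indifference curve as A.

m = 20

U(83, 4) = 52488.
Set U(5, m) = 52488 and solve.
With b = 5: (5 − 2)^2 = 9, so (m − 2)^3 = 52488/9 = 5832.
Taking the cube root (with m > 2): m − 2 = 18, so m = 20.
Check: U(5, 20) = 52488.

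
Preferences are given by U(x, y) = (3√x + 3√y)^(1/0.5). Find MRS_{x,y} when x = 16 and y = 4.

For CES with ρ = 0.5, MRS = √(y/x).
At (16, 4): MRS = 0.5.
The indifference curve has slope −0.5 at this bundle.

MRS = 0.5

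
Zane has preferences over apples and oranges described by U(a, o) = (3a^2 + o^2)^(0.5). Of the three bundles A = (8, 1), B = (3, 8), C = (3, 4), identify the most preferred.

Evaluate utility at each bundle:
U(A) = 13.892.
U(B) = 9.539.
U(C) = 6.557.
Highest utility is A, so A ≻ B ≻ C.

Bundle A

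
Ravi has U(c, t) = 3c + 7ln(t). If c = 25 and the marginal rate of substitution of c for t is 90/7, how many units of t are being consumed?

MU_c = 3, MU_t = 7/t.
MRS = 3 ÷ (7/t).
MRS depends only on t: (3/7)·t = 90/7 ⇒ t = (90/7)/(3/7) = 30.

t = 30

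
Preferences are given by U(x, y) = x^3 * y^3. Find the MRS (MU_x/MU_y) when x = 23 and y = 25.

MU_x = 3·x^2·y^3 and MU_y = 3·x^3·y^2.
MRS = MU_x/MU_y = y/x.
At (23, 25): MRS = 25/23.
The indifference curve has slope −25/23 at this bundle.

MRS = 25/23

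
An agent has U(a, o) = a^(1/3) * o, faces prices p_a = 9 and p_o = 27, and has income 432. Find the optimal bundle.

MU_a = 1/3·a^(-2/3)·o and MU_o = a^(1/3).
MRS = MU_a/MU_o = (1/3)·o/a.
Tangency: set MRS = p_a/p_o = 9/27 = 1/3.
So (1/3)·o/a = 1/3, i.e. o = a.
Substitute into the budget 9·a + 27·o = 432: 36·a = 432, so a* = 12.
Then o* = 12.

a* = 12, o* = 12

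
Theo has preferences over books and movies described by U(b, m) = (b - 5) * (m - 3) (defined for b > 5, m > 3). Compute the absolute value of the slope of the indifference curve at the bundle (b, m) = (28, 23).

MU_b = (m−3), MU_m = (b−5).
MRS = (m−3)/(b−5).
At (28, 23): MRS = 20/23.
So at (28, 23) the consumer would give up 20/23 units of m for one more unit of b.

MRS = 20/23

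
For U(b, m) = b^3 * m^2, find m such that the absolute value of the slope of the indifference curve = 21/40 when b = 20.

m = 7

MU_b = 3·b^2·m^2 and MU_m = 2·b^3·m.
MRS = MU_b/MU_m = (3/2)·m/b.
Substitute b = 20: MRS = m/(40/3). Setting m/(40/3) = 21/40 gives m = (21/40)·(40/3) = 7.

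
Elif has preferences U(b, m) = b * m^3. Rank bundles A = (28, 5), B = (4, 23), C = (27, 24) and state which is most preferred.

Evaluate utility at each bundle:
U(A) = 3500.
U(B) = 48668.
U(C) = 373248.
Highest utility is C, so C ≻ B ≻ A.

Bundle C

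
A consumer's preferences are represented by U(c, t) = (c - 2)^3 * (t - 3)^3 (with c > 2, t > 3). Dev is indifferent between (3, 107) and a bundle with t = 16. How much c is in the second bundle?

c = 10

U(3, 107) = 1124864.
Set U(c, 16) = 1124864 and solve.
With t = 16: (16 − 3)^3 = 2197, so (c − 2)^3 = 1124864/2197 = 512.
Taking the cube root (with c > 2): c − 2 = 8, so c = 10.
Check: U(10, 16) = 1124864.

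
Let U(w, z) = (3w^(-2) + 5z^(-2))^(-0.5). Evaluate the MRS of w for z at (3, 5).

MRS = 25/9

For CES with ρ = -2, MRS = (3/5)·(z/w)^3.
At (3, 5): MRS = 25/9.
So at (3, 5) the consumer would give up 25/9 units of z for one more unit of w.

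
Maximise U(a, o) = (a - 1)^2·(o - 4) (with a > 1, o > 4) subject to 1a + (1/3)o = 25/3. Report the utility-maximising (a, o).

a* = 5, o* = 10

MU_a = 2·(a−1)·(o−4), MU_o = (a−1)^2.
MRS = (2/1)·(o−4)/(a−1).
Tangency: set MRS = p_a/p_o = 1/(1/3) = 3.
So (2/1)·(o − 4)/(a − 1) = 3, i.e. (o − 4) = 1.5·(a − 1).
Rewrite the budget in excess-of-subsistence terms: 1·(a − 1) + (1/3)·(o − 4) = 25/3 − 1·1 − (1/3)·4 = 6.
Substituting, 1.5·(a − 1) = 6, so a − 1 = 4 and a* = 5.
Then o − 4 = 1.5·4 = 6, so o* = 10.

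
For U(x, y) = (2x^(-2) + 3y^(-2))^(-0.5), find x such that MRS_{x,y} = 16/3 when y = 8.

For CES with ρ = -2, MRS = (2/3)·(y/x)^3.
Setting (2/3)·(8/x)^3 = 16/3 gives (8/x)^3 = 8, so 8/x = 2 and x = 4.

x = 4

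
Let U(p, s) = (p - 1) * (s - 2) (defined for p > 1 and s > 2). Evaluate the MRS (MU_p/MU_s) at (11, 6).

MU_p = (s−2), MU_s = (p−1).
MRS = (s−2)/(p−1).
At (11, 6): MRS = 0.4.
That is, one extra unit of p is worth 0.4 units of s at the margin.

MRS = 0.4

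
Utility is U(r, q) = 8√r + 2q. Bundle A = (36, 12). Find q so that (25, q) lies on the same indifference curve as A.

q = 16

U(36, 12) = 72.
Set U(25, q) = 72 and solve.
With r = 25: √25 = 5, so 2q = 72 − 8·5 = 32 and q = 16.
Check: U(25, 16) = 72.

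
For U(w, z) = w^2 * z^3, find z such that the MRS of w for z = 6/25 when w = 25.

z = 9

MU_w = 2·w·z^3 and MU_z = 3·w^2·z^2.
MRS = MU_w/MU_z = (2/3)·z/w.
Substitute w = 25: MRS = z/37.5. Setting z/37.5 = 6/25 gives z = (6/25)·37.5 = 9.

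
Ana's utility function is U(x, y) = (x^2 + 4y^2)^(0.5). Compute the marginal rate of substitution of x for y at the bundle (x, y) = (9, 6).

For CES with ρ = 2, MRS = (1/4)·(y/x)^(-1).
At (9, 6): MRS = 0.375.
The indifference curve has slope −0.375 at this bundle.

MRS = 0.375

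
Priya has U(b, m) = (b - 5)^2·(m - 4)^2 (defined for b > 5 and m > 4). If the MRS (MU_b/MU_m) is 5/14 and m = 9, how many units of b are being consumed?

b = 19

MU_b = 2·(b−5)·(m−4)^2, MU_m = 2·(b−5)^2·(m−4).
MRS = (m−4)/(b−5).
Substitute m = 9: MRS = 5/(b − 5). Setting this equal to 5/14 gives b − 5 = 5/(5/14) = 14, so b = 19.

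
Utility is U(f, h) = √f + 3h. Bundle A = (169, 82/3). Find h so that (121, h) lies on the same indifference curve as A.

h = 28

U(169, 82/3) = 95.
Set U(121, h) = 95 and solve.
With f = 121: √121 = 11, so 3h = 95 − 11 = 84 and h = 28.
Check: U(121, 28) = 95.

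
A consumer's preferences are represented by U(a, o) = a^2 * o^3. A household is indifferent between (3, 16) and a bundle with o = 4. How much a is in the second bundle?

a = 24

U(3, 16) = 36864.
Set U(a, 4) = 36864 and solve.
With o = 4: 4^3 = 64, so a^2 = 36864/64 = 576; taking the square root, a = 24.
Check: U(24, 4) = 36864.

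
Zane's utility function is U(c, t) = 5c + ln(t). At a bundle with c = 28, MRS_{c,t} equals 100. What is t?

t = 20

MU_c = 5, MU_t = 1/t.
MRS = 5 ÷ (1/t).
MRS depends only on t: 5·t = 100 ⇒ t = 100/5 = 20.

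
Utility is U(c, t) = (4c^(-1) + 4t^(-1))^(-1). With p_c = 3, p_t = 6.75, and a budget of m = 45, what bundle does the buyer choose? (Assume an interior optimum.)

For CES with ρ = -1, MRS = (t/c)^2.
Tangency: set MRS = p_c/p_t = 3/6.75 = 4/9.
So (t/c)^2 = 4/9; taking the square root, t/c = 2/3, i.e. t = (2/3)·c.
Substitute into the budget 3·c + 6.75·t = 45: 7.5·c = 45, so c* = 6 and t* = (2/3)·6 = 4.

c* = 6, t* = 4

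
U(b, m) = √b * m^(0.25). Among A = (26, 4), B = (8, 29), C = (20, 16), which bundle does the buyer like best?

Bundle C

Evaluate utility at each bundle:
U(A) = 7.211.
U(B) = 6.564.
U(C) = 8.944.
Highest utility is C, so C ≻ A ≻ B.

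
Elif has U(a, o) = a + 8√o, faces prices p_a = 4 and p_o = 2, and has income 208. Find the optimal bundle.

a* = 20, o* = 64

MU_a = 1, MU_o = 8/(2√o).
MRS = 1 ÷ (8/(2√o)).
Tangency: set MRS = p_a/p_o = 4/2 = 2.
MRS depends only on o: 0.25·√o = 2 ⇒ √o = 2/0.25 = 8 ⇒ o* = 64.
From the budget, 4·a = 208 − 2·64 = 80, so a* = 20.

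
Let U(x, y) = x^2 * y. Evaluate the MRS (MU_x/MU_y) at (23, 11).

MU_x = 2·x·y and MU_y = x^2.
MRS = MU_x/MU_y = (2/1)·y/x.
At (23, 11): MRS = 22/23.
So at (23, 11) the consumer would give up 22/23 units of y for one more unit of x.

MRS = 22/23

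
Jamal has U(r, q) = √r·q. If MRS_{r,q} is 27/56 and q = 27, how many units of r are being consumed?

MU_r = 0.5·r^(-0.5)·q and MU_q = √r.
MRS = MU_r/MU_q = (0.5)·q/r.
Substitute q = 27: MRS = 13.5/r. Setting 13.5/r = 27/56 gives r = 13.5/(27/56) = 28.

r = 28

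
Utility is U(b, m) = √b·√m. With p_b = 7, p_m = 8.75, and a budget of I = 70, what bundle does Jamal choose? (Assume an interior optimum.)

b* = 5, m* = 4

MU_b = 0.5·b^(-0.5)·√m and MU_m = 0.5·√b·m^(-0.5).
MRS = MU_b/MU_m = m/b.
Tangency: set MRS = p_b/p_m = 7/8.75 = 0.8.
So m/b = 0.8, i.e. m = 0.8·b.
Substitute into the budget 7·b + 8.75·m = 70: 14·b = 70, so b* = 5.
Then m* = 0.8·5 = 4.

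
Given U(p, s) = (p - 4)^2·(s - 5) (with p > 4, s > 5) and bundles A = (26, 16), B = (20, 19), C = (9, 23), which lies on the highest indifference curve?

Bundle A

Evaluate utility at each bundle:
U(A) = 5324.
U(B) = 3584.
U(C) = 450.
Highest utility is A, so A ≻ B ≻ C.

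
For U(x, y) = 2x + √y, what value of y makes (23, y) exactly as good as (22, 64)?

U(22, 64) = 52.
Set U(23, y) = 52 and solve.
With x = 23: √y = 52 − 2·23 = 6, so √y = 6 and y = 36.
Check: U(23, 36) = 52.

y = 36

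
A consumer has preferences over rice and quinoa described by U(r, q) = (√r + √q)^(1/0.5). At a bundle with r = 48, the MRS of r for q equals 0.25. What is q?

q = 3

For CES with ρ = 0.5, MRS = √(q/r).
Setting √(q/48) = 0.25 gives q/48 = 1/16 and q = 3.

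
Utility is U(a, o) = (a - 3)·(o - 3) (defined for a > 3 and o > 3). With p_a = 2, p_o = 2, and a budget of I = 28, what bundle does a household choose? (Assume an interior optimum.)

a* = 7, o* = 7

MU_a = (o−3), MU_o = (a−3).
MRS = (o−3)/(a−3).
Tangency: set MRS = p_a/p_o = 2/2 = 1.
So (o − 3)/(a − 3) = 1, i.e. (o − 3) = (a − 3).
Rewrite the budget in excess-of-subsistence terms: 2·(a − 3) + 2·(o − 3) = 28 − 2·3 − 2·3 = 16.
Substituting, 4·(a − 3) = 16, so a − 3 = 4 and a* = 7.
Then o − 3 = 4, so o* = 7.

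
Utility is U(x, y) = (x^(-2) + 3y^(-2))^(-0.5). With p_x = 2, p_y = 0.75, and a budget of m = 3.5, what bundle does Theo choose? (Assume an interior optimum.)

x* = 1, y* = 2

For CES with ρ = -2, MRS = (1/3)·(y/x)^3.
Tangency: set MRS = p_x/p_y = 2/0.75 = 8/3.
So (y/x)^3 = 8; taking the cube root, y/x = 2, i.e. y = 2·x.
Substitute into the budget 2·x + 0.75·y = 3.5: 3.5·x = 3.5, so x* = 1 and y* = 2·1 = 2.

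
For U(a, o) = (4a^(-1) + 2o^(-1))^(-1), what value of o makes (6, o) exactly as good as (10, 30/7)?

U depends on (a, o) only through S = 4a^(-1) + 2o^(-1), so equal utility means equal S. At (10, 30/7): S = 13/15.
With a = 6: 4·6^(-1) = 2/3, so 2o^(-1) = 13/15 − 2/3 = 0.2, i.e. o^(-1) = 0.1.
Hence o = 1/0.1 = 10.
Check: U(6, 10) = 1.1538.

o = 10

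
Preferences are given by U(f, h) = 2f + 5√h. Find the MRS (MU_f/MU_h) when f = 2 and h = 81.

MRS = 7.2

MU_f = 2, MU_h = 5/(2√h).
MRS = 2 ÷ (5/(2√h)).
At (2, 81): MRS = 7.2.
So at (2, 81) the consumer would give up 7.2 units of h for one more unit of f.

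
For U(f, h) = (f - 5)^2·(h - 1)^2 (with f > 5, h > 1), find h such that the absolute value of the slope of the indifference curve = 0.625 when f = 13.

h = 6

MU_f = 2·(f−5)·(h−1)^2, MU_h = 2·(f−5)^2·(h−1).
MRS = (h−1)/(f−5).
Substitute f = 13: MRS = (h − 1)/8. Setting this equal to 0.625 gives h − 1 = 0.625·8 = 5, so h = 6.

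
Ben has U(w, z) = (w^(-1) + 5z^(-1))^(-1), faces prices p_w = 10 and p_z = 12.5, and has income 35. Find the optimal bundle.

For CES with ρ = -1, MRS = (1/5)·(z/w)^2.
Tangency: set MRS = p_w/p_z = 10/12.5 = 0.8.
So (z/w)^2 = 4; taking the square root, z/w = 2, i.e. z = 2·w.
Substitute into the budget 10·w + 12.5·z = 35: 35·w = 35, so w* = 1 and z* = 2·1 = 2.

w* = 1, z* = 2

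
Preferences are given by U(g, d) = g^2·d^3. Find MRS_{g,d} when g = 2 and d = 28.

MRS = 28/3

MU_g = 2·g·d^3 and MU_d = 3·g^2·d^2.
MRS = MU_g/MU_d = (2/3)·d/g.
At (2, 28): MRS = 28/3.
That is, one extra unit of g is worth 28/3 units of d at the margin.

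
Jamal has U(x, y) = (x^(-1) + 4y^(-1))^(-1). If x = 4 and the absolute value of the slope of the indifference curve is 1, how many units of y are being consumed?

y = 8

For CES with ρ = -1, MRS = (1/4)·(y/x)^2.
Setting (1/4)·(y/4)^2 = 1 gives (y/4)^2 = 4, so y/4 = 2 and y = 8.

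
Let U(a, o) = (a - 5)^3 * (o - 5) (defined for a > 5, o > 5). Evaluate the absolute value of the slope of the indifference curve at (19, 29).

MRS = 36/7

MU_a = 3·(a−5)^2·(o−5), MU_o = (a−5)^3.
MRS = (3/1)·(o−5)/(a−5).
At (19, 29): MRS = 36/7.
The indifference curve has slope −36/7 at this bundle.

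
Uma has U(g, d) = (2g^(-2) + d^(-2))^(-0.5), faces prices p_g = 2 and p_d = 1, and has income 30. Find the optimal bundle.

g* = 10, d* = 10

For CES with ρ = -2, MRS = (2/1)·(d/g)^3.
Tangency: set MRS = p_g/p_d = 2/1 = 2.
So (d/g)^3 = 1; taking the cube root, d/g = 1, i.e. d = g.
Substitute into the budget 2·g + 1·d = 30: 3·g = 30, so g* = 10 and d* = 10.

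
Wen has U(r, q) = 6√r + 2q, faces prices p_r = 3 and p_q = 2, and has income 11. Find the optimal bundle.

MU_r = 6/(2√r), MU_q = 2.
MRS = 6/(2√r) ÷ 2.
Tangency: set MRS = p_r/p_q = 3/2 = 1.5.
MRS depends only on r: 1.5/√r = 1.5 ⇒ √r = 1.5/1.5 = 1 ⇒ r* = 1.
From the budget, 2·q = 11 − 3·1 = 8, so q* = 4.

r* = 1, q* = 4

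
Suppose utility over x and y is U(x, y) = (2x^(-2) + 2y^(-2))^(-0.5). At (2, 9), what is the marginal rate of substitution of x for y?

For CES with ρ = -2, MRS = (y/x)^3.
At (2, 9): MRS = 91.125.
So at (2, 9) the consumer would give up 91.125 units of y for one more unit of x.

MRS = 91.125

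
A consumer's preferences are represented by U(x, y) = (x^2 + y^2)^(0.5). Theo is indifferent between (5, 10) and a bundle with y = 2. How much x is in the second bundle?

U depends on (x, y) only through S = x^2 + y^2, so equal utility means equal S. At (5, 10): S = 125.
With y = 2: 2^2 = 4, so x^2 = 125 − 4 = 121.
Hence x = √121 = 11.
Check: U(11, 2) = 11.1803.

x = 11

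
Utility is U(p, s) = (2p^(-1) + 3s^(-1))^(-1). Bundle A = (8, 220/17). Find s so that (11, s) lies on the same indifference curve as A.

U depends on (p, s) only through S = 2p^(-1) + 3s^(-1), so equal utility means equal S. At (8, 220/17): S = 53/110.
With p = 11: 2·11^(-1) = 2/11, so 3s^(-1) = 53/110 − 2/11 = 0.3, i.e. s^(-1) = 0.1.
Hence s = 1/0.1 = 10.
Check: U(11, 10) = 2.0755.

s = 10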